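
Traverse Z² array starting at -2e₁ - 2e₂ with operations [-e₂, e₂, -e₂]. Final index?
(-2, -3)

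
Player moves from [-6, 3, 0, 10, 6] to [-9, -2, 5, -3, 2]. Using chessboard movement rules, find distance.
13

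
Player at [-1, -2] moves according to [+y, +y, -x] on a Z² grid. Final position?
(-2, 0)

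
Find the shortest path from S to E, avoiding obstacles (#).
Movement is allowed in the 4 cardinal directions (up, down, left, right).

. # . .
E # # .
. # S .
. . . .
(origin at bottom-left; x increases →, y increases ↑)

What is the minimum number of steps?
5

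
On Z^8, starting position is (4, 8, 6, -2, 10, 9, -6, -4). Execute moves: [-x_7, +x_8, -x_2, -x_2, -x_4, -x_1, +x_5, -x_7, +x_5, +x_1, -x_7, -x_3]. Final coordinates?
(4, 6, 5, -3, 12, 9, -9, -3)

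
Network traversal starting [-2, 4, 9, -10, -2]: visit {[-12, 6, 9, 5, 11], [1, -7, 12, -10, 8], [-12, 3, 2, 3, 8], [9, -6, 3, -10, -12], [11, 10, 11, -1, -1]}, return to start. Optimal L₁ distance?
214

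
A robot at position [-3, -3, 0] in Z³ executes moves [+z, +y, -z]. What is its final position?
(-3, -2, 0)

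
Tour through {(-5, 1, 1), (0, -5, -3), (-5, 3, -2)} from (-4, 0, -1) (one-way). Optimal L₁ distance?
23
(one optimal route: (-4, 0, -1) → (-5, 1, 1) → (-5, 3, -2) → (0, -5, -3))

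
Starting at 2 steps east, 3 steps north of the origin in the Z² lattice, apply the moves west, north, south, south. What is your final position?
(1, 2)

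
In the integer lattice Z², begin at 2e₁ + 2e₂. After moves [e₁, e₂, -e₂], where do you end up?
(3, 2)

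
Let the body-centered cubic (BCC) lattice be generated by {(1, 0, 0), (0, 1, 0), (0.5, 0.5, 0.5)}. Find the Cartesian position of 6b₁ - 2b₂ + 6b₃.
(9, 1, 3)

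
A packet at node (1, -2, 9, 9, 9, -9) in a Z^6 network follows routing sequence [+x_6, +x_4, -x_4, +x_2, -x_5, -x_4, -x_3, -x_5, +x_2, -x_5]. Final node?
(1, 0, 8, 8, 6, -8)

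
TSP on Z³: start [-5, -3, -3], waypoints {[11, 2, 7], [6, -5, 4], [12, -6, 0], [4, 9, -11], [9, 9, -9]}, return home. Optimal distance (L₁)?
108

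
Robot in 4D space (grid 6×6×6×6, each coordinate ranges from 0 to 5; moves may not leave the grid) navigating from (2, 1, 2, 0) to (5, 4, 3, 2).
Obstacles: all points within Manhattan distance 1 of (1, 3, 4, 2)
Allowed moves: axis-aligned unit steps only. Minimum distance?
9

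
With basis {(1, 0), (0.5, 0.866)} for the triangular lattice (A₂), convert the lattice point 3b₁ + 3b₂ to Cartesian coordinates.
(4.5, 2.598)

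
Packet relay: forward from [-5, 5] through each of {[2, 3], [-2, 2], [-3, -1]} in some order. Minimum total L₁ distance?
17
(one optimal route: (-5, 5) → (-3, -1) → (-2, 2) → (2, 3))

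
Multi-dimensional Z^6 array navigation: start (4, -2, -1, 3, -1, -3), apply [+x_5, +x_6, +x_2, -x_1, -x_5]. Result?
(3, -1, -1, 3, -1, -2)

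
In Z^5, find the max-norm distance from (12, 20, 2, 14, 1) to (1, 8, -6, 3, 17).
16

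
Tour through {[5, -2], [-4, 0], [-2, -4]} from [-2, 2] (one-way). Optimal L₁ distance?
19
(one optimal route: (-2, 2) → (-4, 0) → (-2, -4) → (5, -2))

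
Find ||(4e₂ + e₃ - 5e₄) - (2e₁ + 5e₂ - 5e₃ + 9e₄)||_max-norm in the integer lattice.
14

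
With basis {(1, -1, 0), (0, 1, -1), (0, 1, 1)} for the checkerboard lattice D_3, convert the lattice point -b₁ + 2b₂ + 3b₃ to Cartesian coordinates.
(-1, 6, 1)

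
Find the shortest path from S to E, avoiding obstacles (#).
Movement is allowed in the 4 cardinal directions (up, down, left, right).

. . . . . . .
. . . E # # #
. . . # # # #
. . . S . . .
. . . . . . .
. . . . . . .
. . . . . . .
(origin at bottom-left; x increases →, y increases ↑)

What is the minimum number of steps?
4
(one shortest path: (3, 3) → (2, 3) → (2, 4) → (2, 5) → (3, 5))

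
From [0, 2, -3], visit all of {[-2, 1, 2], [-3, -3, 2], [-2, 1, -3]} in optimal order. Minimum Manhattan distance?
13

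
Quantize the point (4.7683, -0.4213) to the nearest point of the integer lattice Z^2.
(5, 0)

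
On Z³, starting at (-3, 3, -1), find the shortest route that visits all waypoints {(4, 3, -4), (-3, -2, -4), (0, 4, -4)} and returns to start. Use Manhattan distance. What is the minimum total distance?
32
(one optimal route: (-3, 3, -1) → (4, 3, -4) → (0, 4, -4) → (-3, -2, -4) → (-3, 3, -1))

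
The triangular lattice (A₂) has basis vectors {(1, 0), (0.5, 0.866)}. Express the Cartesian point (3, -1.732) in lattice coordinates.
4b₁ - 2b₂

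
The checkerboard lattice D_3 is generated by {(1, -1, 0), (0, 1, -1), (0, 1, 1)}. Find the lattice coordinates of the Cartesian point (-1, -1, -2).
-b₁ - 2b₃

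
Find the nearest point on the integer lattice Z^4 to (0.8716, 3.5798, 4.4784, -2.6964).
(1, 4, 4, -3)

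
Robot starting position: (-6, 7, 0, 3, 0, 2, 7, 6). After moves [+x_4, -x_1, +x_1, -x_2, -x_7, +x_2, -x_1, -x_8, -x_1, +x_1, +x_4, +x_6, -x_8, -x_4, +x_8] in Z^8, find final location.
(-7, 7, 0, 4, 0, 3, 6, 5)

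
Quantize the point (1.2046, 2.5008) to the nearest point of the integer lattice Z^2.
(1, 3)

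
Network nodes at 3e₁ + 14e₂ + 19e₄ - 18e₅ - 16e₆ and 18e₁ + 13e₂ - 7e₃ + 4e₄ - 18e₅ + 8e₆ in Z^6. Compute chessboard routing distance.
24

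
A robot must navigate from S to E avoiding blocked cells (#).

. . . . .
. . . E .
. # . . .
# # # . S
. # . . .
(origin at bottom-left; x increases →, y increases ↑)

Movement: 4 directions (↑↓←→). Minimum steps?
3
(one shortest path: (4, 1) → (3, 1) → (3, 2) → (3, 3))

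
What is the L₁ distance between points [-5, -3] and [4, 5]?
17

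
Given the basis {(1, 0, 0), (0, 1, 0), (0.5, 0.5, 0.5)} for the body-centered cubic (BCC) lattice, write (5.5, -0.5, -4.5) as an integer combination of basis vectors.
10b₁ + 4b₂ - 9b₃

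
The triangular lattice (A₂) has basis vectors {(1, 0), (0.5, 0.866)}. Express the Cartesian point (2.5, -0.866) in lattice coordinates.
3b₁ - b₂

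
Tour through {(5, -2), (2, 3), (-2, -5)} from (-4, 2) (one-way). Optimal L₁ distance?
25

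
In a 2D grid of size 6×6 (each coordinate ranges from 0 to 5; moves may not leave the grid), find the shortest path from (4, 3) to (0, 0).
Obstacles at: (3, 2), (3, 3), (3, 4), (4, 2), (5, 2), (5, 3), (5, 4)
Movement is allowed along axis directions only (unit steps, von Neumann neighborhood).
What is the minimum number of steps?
11
(one shortest path: (4, 3) → (4, 4) → (4, 5) → (3, 5) → (2, 5) → (1, 5) → (0, 5) → (0, 4) → (0, 3) → (0, 2) → (0, 1) → (0, 0))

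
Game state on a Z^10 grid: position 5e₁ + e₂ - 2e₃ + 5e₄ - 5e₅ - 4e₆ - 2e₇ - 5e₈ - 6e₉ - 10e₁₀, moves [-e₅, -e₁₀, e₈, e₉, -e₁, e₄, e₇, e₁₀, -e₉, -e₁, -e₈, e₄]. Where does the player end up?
(3, 1, -2, 7, -6, -4, -1, -5, -6, -10)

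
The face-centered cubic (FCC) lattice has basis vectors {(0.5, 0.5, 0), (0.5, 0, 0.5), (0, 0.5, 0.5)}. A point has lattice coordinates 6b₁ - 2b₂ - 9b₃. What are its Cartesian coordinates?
(2, -1.5, -5.5)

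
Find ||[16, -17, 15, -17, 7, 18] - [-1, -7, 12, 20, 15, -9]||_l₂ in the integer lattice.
50.5964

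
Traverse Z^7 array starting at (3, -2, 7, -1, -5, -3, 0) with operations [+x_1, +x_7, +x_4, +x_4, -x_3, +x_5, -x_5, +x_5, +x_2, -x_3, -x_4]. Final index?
(4, -1, 5, 0, -4, -3, 1)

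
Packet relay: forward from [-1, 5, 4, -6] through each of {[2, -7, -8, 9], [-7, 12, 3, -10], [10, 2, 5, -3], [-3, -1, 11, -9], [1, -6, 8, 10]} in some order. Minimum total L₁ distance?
124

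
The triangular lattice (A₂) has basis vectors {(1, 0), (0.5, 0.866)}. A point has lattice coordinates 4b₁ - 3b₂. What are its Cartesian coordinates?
(2.5, -2.598)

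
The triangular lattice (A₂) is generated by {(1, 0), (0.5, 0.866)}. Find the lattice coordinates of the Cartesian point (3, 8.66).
-2b₁ + 10b₂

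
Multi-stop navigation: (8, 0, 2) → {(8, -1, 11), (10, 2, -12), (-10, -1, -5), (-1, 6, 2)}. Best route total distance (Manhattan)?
88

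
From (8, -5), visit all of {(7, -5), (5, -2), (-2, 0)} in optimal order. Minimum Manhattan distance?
15
(one optimal route: (8, -5) → (7, -5) → (5, -2) → (-2, 0))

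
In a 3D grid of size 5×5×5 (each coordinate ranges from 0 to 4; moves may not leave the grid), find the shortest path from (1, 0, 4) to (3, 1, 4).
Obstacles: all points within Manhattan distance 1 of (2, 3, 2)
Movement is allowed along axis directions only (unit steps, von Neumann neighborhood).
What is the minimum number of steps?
3
(one shortest path: (1, 0, 4) → (2, 0, 4) → (3, 0, 4) → (3, 1, 4))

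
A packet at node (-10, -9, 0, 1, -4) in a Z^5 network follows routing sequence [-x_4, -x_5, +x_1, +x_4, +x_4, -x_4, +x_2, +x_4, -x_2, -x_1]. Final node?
(-10, -9, 0, 2, -5)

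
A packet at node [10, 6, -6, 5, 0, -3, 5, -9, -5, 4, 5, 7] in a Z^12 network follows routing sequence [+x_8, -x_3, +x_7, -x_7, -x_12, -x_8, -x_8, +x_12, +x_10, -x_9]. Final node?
(10, 6, -7, 5, 0, -3, 5, -10, -6, 5, 5, 7)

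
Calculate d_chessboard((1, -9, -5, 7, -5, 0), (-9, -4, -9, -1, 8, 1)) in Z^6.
13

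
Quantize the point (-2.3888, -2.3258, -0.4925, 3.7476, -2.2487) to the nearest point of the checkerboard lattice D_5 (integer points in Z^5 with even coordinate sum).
(-2, -2, 0, 4, -2)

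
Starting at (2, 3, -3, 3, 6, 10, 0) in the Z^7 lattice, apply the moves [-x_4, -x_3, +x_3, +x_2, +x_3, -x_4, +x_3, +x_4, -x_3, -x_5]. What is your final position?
(2, 4, -2, 2, 5, 10, 0)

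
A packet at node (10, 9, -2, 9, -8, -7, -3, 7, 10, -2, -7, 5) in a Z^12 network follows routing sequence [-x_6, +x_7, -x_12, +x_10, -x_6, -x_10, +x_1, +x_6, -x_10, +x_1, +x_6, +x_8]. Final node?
(12, 9, -2, 9, -8, -7, -2, 8, 10, -3, -7, 4)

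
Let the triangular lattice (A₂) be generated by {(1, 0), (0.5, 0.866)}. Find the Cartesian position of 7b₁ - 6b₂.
(4, -5.196)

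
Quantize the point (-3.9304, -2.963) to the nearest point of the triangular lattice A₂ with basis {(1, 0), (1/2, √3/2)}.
(-4, -3.464)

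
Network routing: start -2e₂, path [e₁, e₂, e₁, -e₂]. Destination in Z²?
(2, -2)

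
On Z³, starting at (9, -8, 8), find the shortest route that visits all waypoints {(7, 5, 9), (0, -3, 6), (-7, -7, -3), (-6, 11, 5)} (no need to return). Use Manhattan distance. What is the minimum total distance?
80
(one optimal route: (9, -8, 8) → (7, 5, 9) → (-6, 11, 5) → (0, -3, 6) → (-7, -7, -3))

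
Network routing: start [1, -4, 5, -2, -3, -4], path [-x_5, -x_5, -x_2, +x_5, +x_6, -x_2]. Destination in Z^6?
(1, -6, 5, -2, -4, -3)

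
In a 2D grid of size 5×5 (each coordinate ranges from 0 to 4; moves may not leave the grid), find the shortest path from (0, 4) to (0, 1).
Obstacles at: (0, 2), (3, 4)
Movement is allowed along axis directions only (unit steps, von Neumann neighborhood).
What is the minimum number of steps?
5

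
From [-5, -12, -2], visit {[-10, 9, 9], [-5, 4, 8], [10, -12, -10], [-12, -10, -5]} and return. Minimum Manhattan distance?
124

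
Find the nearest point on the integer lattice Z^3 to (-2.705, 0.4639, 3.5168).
(-3, 0, 4)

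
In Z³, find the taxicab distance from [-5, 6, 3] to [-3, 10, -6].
15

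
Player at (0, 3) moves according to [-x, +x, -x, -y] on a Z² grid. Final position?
(-1, 2)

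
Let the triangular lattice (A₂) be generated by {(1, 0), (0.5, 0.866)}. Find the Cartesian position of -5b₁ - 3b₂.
(-6.5, -2.598)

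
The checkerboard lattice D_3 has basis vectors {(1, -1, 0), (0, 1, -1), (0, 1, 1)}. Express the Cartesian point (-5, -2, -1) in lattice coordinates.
-5b₁ - 3b₂ - 4b₃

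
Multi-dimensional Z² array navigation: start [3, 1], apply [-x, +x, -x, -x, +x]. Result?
(2, 1)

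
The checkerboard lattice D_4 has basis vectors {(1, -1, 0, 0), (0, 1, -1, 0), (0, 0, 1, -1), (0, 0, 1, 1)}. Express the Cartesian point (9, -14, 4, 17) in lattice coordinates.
9b₁ - 5b₂ - 9b₃ + 8b₄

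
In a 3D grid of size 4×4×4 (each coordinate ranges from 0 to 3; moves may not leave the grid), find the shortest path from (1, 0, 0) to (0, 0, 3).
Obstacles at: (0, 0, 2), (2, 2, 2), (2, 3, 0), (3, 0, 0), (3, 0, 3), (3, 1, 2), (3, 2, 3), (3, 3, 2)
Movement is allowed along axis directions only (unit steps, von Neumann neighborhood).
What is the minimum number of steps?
4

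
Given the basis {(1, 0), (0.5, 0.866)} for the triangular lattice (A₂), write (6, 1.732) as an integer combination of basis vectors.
5b₁ + 2b₂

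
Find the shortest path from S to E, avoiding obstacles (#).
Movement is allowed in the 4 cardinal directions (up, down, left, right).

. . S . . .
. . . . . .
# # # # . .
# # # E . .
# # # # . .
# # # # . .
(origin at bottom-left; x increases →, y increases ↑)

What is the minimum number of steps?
6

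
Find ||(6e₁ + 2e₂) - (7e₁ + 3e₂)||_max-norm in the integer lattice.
1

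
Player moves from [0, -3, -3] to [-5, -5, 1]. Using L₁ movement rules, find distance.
11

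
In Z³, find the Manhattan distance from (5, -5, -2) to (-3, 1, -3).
15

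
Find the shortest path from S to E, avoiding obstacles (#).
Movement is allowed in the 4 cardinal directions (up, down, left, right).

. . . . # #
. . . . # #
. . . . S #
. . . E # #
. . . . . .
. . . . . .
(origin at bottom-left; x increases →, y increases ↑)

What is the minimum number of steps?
2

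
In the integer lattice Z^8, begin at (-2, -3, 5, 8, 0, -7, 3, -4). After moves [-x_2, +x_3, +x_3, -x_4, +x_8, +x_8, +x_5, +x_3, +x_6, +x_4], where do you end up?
(-2, -4, 8, 8, 1, -6, 3, -2)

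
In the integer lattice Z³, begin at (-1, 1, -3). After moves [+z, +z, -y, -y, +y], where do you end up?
(-1, 0, -1)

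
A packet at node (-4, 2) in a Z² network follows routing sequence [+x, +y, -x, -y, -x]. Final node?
(-5, 2)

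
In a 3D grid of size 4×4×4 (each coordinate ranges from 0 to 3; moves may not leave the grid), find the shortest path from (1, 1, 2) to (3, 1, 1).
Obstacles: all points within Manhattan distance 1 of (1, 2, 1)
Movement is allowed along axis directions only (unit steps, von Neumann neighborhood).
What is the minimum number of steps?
3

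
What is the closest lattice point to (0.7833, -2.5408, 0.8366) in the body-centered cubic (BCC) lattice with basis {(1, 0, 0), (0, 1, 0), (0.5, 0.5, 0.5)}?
(0.5, -2.5, 0.5)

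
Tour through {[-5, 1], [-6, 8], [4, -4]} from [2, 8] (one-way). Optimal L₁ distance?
30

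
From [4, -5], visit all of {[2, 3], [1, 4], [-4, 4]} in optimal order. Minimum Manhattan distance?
17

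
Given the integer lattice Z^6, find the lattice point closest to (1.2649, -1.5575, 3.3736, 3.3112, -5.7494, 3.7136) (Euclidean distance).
(1, -2, 3, 3, -6, 4)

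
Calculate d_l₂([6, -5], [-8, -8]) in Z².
14.3178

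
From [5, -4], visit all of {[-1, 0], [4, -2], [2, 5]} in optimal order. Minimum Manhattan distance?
18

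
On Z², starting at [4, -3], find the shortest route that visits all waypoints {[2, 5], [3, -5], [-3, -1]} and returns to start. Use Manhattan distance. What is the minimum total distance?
34
(one optimal route: (4, -3) → (2, 5) → (-3, -1) → (3, -5) → (4, -3))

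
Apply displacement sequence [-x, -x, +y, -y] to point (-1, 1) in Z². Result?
(-3, 1)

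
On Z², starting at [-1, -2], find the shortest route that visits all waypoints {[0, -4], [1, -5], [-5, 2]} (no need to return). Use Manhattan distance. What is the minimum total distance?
18
(one optimal route: (-1, -2) → (0, -4) → (1, -5) → (-5, 2))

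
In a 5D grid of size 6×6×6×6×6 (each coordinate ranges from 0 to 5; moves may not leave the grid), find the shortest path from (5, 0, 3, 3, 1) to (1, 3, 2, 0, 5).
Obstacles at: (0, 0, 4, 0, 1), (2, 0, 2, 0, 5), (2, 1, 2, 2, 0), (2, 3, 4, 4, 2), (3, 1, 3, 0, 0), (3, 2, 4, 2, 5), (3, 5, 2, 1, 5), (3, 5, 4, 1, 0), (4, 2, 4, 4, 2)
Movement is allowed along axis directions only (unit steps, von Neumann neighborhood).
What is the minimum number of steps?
15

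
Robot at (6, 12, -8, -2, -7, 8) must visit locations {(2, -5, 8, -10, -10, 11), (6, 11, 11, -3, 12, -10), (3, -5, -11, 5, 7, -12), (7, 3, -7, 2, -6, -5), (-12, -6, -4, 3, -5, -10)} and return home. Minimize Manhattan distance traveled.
286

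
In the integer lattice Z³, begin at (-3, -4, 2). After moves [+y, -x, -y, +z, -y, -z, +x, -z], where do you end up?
(-3, -5, 1)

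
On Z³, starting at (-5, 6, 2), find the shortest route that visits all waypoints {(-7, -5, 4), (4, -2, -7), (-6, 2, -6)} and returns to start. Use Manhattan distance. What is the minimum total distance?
68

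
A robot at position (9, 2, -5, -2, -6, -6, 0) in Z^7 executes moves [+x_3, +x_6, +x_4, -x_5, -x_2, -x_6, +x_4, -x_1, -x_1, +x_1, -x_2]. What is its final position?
(8, 0, -4, 0, -7, -6, 0)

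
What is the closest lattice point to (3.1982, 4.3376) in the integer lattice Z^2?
(3, 4)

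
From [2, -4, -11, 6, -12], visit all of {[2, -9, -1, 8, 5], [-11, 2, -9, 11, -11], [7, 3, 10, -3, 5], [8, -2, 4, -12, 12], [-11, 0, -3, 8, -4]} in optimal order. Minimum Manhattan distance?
145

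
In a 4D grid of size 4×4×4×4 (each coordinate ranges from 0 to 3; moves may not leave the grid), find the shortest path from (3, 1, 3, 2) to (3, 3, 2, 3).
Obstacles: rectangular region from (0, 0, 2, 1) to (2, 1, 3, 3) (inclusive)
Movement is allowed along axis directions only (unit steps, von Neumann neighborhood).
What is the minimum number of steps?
4
(one shortest path: (3, 1, 3, 2) → (3, 2, 3, 2) → (3, 3, 3, 2) → (3, 3, 2, 2) → (3, 3, 2, 3))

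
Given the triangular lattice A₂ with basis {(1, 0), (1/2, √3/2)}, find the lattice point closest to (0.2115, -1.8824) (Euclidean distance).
(0, -1.732)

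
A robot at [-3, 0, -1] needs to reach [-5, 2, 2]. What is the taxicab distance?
7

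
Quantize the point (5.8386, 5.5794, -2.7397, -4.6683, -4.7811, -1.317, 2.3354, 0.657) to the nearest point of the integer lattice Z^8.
(6, 6, -3, -5, -5, -1, 2, 1)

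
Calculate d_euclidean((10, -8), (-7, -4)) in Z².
17.4642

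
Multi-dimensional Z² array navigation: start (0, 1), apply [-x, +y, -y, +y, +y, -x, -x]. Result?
(-3, 3)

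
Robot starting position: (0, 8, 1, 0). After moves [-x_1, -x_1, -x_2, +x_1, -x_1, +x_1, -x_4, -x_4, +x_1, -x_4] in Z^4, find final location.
(0, 7, 1, -3)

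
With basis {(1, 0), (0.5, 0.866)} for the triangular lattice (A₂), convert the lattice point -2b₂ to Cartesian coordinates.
(-1, -1.732)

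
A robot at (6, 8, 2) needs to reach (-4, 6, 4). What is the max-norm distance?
10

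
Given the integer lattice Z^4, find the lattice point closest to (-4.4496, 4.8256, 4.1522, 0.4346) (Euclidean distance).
(-4, 5, 4, 0)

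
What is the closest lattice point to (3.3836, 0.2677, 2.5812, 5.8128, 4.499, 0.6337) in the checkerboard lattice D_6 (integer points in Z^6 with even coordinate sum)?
(3, 0, 3, 6, 5, 1)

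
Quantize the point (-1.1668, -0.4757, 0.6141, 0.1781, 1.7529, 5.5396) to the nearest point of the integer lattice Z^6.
(-1, 0, 1, 0, 2, 6)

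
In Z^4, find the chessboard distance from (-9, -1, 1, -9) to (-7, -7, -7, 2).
11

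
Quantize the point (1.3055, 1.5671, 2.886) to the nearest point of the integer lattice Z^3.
(1, 2, 3)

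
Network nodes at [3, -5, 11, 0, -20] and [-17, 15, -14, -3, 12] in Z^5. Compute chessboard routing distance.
32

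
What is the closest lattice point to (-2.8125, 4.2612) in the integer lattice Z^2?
(-3, 4)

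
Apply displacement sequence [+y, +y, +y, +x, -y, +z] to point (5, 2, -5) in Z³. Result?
(6, 4, -4)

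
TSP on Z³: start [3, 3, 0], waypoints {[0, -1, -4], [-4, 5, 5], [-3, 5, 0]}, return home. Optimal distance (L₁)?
44
(one optimal route: (3, 3, 0) → (0, -1, -4) → (-4, 5, 5) → (-3, 5, 0) → (3, 3, 0))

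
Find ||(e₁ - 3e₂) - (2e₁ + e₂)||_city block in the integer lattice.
5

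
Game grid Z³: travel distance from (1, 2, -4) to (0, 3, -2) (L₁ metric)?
4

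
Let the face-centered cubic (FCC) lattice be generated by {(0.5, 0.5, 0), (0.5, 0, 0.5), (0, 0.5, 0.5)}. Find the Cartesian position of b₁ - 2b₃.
(0.5, -0.5, -1)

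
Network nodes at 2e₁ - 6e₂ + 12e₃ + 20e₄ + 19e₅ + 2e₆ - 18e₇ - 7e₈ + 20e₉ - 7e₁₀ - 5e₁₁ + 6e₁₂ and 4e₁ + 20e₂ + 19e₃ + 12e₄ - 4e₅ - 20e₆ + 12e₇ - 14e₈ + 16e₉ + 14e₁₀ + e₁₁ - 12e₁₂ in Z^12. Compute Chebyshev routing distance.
30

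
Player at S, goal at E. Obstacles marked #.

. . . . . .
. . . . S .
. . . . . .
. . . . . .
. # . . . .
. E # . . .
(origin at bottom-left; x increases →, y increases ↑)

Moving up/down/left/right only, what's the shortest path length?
9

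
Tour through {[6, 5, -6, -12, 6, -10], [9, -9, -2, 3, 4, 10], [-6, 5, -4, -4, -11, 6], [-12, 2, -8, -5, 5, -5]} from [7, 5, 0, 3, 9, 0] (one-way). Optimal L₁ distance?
167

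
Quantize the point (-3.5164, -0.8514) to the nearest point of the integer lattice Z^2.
(-4, -1)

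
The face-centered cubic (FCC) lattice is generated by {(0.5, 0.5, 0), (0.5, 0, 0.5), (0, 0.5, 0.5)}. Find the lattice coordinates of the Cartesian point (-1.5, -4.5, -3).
-3b₁ - 6b₃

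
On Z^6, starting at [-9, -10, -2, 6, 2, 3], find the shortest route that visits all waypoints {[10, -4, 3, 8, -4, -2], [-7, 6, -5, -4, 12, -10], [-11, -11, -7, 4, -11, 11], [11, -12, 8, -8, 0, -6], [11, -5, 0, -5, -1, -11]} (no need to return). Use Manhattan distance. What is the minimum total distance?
204
(one optimal route: (-9, -10, -2, 6, 2, 3) → (-11, -11, -7, 4, -11, 11) → (10, -4, 3, 8, -4, -2) → (11, -12, 8, -8, 0, -6) → (11, -5, 0, -5, -1, -11) → (-7, 6, -5, -4, 12, -10))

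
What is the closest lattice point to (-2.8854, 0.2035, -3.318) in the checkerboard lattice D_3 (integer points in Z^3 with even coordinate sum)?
(-3, 0, -3)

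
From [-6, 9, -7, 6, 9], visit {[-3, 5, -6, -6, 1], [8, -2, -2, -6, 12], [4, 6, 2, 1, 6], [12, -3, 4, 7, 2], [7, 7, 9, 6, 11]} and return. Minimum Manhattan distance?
176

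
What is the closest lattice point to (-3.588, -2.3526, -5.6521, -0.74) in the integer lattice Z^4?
(-4, -2, -6, -1)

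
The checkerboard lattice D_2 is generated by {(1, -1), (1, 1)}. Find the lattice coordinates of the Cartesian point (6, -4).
5b₁ + b₂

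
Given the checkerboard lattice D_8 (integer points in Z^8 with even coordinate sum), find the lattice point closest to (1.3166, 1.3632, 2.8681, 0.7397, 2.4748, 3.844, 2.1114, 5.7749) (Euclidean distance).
(1, 1, 3, 1, 2, 4, 2, 6)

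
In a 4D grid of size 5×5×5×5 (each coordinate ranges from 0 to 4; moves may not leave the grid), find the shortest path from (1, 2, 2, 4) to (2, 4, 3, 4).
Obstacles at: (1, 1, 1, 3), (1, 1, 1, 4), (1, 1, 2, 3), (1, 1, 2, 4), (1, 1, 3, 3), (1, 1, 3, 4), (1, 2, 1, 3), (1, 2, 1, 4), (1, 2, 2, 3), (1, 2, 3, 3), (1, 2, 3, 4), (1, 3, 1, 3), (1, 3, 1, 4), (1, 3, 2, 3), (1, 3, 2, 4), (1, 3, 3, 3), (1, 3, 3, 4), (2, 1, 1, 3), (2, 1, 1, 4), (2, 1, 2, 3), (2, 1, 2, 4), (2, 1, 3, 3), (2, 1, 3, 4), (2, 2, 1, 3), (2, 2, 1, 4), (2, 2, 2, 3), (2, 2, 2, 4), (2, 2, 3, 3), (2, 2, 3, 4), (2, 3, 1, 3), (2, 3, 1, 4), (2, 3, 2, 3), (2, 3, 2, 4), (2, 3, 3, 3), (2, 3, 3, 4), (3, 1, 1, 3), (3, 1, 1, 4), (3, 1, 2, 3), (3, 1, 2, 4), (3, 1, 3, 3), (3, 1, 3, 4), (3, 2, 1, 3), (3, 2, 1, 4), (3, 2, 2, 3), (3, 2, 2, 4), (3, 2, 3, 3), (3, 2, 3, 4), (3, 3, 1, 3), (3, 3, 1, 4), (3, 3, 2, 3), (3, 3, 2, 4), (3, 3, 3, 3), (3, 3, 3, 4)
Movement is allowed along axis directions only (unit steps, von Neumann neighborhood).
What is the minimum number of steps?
6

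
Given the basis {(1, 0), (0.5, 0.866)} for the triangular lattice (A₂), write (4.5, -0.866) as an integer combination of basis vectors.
5b₁ - b₂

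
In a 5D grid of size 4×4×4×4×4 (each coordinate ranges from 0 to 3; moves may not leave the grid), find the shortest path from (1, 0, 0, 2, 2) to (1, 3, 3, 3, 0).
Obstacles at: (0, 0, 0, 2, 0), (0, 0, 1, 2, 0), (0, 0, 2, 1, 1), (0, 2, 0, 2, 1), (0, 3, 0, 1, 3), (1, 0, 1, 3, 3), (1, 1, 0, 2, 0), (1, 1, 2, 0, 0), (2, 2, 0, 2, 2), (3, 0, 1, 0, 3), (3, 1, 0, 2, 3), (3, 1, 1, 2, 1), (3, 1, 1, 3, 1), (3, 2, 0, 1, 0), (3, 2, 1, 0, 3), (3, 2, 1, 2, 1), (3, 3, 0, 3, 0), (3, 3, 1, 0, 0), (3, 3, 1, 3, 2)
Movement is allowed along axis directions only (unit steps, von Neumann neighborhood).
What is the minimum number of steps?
9
(one shortest path: (1, 0, 0, 2, 2) → (1, 1, 0, 2, 2) → (1, 2, 0, 2, 2) → (1, 3, 0, 2, 2) → (1, 3, 1, 2, 2) → (1, 3, 2, 2, 2) → (1, 3, 3, 2, 2) → (1, 3, 3, 3, 2) → (1, 3, 3, 3, 1) → (1, 3, 3, 3, 0))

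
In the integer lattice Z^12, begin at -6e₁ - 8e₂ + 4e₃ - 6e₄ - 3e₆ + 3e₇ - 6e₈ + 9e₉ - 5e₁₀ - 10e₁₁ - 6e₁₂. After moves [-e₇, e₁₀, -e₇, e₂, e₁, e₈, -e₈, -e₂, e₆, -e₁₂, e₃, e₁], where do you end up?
(-4, -8, 5, -6, 0, -2, 1, -6, 9, -4, -10, -7)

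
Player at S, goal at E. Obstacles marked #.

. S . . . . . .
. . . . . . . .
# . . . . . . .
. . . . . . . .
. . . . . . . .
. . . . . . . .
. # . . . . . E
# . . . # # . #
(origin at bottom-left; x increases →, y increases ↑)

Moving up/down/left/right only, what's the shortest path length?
12
(one shortest path: (1, 7) → (2, 7) → (3, 7) → (4, 7) → (5, 7) → (6, 7) → (7, 7) → (7, 6) → (7, 5) → (7, 4) → (7, 3) → (7, 2) → (7, 1))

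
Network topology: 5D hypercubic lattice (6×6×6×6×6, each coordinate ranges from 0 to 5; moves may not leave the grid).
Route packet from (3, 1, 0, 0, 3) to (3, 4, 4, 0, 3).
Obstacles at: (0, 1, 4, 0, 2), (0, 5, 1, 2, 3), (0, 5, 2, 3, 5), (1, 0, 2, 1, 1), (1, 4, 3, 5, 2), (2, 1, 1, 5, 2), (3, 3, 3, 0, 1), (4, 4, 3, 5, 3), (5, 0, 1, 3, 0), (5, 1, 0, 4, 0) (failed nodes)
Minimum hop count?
7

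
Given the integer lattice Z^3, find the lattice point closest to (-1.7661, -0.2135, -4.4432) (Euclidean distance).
(-2, 0, -4)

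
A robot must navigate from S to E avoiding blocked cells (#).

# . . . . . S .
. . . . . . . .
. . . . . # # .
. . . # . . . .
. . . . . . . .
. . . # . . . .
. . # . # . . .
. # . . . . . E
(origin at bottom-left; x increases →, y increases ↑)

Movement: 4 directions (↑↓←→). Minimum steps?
8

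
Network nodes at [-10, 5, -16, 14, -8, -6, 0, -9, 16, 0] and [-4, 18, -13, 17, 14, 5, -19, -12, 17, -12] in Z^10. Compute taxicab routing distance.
93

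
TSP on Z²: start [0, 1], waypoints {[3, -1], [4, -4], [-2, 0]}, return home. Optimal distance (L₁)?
22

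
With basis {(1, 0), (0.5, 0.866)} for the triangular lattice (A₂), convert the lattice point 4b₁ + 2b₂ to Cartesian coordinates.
(5, 1.732)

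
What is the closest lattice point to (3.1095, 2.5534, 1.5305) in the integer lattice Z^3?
(3, 3, 2)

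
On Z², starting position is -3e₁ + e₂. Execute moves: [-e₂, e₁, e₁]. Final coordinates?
(-1, 0)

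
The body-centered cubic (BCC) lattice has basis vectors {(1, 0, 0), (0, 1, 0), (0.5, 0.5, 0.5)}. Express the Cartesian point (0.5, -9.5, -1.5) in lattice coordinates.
2b₁ - 8b₂ - 3b₃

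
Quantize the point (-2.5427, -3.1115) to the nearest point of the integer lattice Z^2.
(-3, -3)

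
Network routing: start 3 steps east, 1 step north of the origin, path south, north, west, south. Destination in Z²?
(2, 0)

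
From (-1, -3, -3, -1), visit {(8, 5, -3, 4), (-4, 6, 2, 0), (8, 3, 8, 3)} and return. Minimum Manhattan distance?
78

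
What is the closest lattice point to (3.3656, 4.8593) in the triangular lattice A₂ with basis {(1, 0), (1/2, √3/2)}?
(3, 5.196)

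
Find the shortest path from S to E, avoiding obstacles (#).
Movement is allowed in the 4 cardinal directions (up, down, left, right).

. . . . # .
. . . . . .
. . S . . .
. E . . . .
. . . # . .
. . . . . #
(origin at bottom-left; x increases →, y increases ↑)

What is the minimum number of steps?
2
(one shortest path: (2, 3) → (1, 3) → (1, 2))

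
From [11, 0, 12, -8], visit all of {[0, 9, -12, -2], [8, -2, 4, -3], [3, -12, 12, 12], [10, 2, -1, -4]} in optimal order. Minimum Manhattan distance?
120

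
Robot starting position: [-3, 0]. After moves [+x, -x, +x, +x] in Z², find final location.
(-1, 0)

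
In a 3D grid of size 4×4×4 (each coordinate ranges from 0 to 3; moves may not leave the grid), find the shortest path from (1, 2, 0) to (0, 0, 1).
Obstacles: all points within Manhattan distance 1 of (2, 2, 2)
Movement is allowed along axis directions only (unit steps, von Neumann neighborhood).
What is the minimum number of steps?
4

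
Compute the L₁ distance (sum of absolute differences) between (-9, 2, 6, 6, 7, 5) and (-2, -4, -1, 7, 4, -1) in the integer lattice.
30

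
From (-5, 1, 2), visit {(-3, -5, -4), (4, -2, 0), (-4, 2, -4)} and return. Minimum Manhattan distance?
44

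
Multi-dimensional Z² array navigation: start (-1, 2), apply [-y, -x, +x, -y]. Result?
(-1, 0)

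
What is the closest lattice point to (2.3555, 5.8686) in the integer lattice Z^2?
(2, 6)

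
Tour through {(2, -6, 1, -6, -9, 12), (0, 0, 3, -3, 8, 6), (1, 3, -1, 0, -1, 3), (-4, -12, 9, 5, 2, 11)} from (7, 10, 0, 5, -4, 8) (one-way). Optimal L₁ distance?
129
(one optimal route: (7, 10, 0, 5, -4, 8) → (1, 3, -1, 0, -1, 3) → (0, 0, 3, -3, 8, 6) → (2, -6, 1, -6, -9, 12) → (-4, -12, 9, 5, 2, 11))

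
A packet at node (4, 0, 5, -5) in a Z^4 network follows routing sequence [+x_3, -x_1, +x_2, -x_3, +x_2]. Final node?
(3, 2, 5, -5)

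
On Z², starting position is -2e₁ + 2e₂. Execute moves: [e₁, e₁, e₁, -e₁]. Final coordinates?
(0, 2)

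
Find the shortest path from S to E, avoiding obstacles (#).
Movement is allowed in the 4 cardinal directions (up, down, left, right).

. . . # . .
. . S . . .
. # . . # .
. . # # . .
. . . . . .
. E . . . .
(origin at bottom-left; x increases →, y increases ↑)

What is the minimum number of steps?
7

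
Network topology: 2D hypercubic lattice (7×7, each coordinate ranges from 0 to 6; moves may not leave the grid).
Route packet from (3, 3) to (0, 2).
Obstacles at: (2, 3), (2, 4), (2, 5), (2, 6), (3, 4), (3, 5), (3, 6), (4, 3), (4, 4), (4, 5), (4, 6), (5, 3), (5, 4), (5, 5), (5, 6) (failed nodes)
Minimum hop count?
4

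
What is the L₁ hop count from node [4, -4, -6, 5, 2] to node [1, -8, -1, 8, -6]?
23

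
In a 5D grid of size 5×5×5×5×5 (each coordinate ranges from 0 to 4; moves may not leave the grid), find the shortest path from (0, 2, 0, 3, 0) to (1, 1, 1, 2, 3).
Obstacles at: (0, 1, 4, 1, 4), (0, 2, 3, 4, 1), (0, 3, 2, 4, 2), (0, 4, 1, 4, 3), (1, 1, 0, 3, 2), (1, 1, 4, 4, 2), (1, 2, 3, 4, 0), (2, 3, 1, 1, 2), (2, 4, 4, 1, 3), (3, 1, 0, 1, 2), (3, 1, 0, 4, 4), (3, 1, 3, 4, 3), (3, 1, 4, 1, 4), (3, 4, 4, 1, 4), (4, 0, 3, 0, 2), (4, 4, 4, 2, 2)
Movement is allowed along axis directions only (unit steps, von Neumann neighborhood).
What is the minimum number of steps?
7
(one shortest path: (0, 2, 0, 3, 0) → (1, 2, 0, 3, 0) → (1, 1, 0, 3, 0) → (1, 1, 1, 3, 0) → (1, 1, 1, 2, 0) → (1, 1, 1, 2, 1) → (1, 1, 1, 2, 2) → (1, 1, 1, 2, 3))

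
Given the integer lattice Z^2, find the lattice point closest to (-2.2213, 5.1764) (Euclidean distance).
(-2, 5)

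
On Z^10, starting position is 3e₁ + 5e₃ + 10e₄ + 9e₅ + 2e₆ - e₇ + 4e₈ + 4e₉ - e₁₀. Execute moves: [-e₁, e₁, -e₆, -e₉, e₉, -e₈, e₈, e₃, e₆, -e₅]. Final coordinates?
(3, 0, 6, 10, 8, 2, -1, 4, 4, -1)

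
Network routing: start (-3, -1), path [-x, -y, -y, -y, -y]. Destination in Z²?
(-4, -5)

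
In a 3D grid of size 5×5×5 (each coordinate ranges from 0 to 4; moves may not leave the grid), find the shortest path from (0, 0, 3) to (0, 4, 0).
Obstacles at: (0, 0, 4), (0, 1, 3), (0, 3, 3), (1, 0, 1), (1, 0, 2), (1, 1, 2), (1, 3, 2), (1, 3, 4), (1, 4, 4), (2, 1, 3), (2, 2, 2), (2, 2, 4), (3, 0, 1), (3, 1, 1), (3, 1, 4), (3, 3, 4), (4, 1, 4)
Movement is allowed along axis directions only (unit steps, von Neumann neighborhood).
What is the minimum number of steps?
7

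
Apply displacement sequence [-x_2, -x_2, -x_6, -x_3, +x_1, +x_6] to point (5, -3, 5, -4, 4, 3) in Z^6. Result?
(6, -5, 4, -4, 4, 3)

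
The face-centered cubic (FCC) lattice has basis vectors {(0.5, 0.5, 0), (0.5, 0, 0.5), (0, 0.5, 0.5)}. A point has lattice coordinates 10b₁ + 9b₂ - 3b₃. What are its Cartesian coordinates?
(9.5, 3.5, 3)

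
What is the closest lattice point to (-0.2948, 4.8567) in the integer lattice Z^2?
(0, 5)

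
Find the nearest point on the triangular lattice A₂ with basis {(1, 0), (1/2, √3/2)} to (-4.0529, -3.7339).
(-4, -3.464)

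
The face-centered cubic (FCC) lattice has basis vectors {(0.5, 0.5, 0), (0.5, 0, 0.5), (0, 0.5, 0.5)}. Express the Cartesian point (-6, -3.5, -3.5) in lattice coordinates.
-6b₁ - 6b₂ - b₃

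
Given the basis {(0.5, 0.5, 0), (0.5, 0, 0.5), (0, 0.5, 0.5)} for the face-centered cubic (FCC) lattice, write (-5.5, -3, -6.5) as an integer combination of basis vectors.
-2b₁ - 9b₂ - 4b₃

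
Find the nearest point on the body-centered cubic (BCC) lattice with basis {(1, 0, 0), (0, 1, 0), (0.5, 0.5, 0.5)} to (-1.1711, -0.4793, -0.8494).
(-1.5, -0.5, -0.5)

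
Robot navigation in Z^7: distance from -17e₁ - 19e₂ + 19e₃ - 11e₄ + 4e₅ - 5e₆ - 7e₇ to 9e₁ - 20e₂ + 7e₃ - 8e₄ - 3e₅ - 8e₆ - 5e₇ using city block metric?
54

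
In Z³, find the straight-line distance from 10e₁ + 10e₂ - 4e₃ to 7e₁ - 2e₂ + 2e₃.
13.7477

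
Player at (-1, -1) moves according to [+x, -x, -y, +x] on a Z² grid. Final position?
(0, -2)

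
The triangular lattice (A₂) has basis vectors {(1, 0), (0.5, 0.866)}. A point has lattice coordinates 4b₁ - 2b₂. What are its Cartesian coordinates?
(3, -1.732)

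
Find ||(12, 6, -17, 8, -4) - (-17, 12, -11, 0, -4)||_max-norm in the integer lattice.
29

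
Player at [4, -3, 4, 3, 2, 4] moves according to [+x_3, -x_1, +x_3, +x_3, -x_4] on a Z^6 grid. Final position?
(3, -3, 7, 2, 2, 4)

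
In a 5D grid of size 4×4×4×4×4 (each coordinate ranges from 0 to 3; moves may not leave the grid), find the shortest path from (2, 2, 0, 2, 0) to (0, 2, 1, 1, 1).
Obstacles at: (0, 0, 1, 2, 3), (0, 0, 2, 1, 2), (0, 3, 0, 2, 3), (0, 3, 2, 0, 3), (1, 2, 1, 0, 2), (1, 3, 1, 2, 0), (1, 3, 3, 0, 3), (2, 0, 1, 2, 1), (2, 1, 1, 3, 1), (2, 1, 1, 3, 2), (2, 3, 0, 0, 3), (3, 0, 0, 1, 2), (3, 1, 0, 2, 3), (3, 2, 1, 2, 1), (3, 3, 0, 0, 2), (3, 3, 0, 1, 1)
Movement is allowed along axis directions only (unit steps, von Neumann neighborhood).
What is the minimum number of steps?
5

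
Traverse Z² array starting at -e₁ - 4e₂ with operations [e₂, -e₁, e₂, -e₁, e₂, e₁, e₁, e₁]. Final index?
(0, -1)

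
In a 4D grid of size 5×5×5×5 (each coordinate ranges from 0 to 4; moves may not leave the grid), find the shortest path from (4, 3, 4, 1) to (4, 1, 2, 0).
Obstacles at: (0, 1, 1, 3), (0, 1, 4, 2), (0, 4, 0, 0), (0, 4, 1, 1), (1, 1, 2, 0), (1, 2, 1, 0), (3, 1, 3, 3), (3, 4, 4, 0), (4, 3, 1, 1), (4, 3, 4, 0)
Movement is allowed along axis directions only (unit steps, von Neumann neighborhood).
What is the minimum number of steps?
5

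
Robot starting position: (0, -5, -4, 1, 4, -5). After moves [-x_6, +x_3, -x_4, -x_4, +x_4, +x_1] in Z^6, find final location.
(1, -5, -3, 0, 4, -6)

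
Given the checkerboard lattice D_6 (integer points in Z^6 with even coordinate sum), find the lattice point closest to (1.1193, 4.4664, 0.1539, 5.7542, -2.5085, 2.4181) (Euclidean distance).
(1, 4, 0, 6, -3, 2)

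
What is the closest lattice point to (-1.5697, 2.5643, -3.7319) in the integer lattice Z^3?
(-2, 3, -4)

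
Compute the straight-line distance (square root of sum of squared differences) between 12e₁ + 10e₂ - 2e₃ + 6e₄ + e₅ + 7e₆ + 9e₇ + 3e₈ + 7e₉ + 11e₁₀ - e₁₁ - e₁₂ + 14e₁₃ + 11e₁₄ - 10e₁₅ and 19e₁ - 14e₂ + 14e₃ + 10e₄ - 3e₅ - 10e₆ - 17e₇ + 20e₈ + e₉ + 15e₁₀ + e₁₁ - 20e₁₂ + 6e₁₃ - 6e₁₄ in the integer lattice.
55.109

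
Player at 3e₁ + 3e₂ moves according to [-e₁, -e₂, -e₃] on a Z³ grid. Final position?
(2, 2, -1)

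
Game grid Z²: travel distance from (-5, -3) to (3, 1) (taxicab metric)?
12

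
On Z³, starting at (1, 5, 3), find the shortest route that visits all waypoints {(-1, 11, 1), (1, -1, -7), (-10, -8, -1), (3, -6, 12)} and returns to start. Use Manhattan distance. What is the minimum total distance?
106
(one optimal route: (1, 5, 3) → (-1, 11, 1) → (1, -1, -7) → (-10, -8, -1) → (3, -6, 12) → (1, 5, 3))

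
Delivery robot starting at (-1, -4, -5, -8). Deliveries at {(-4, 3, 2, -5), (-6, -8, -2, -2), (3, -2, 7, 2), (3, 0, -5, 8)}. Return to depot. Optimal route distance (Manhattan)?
106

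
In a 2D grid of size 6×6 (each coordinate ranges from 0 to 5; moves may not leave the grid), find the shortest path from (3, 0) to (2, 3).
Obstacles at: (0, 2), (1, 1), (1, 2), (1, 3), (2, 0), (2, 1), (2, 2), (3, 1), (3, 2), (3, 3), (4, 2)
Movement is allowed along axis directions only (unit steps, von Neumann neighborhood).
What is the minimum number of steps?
10
(one shortest path: (3, 0) → (4, 0) → (5, 0) → (5, 1) → (5, 2) → (5, 3) → (4, 3) → (4, 4) → (3, 4) → (2, 4) → (2, 3))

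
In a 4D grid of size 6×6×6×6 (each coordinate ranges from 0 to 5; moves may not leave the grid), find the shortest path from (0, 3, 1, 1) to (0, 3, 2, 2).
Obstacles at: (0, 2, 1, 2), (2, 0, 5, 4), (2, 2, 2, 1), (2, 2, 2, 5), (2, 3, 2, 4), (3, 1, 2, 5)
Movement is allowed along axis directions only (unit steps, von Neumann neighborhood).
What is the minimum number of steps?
2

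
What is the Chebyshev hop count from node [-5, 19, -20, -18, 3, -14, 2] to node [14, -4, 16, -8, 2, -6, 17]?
36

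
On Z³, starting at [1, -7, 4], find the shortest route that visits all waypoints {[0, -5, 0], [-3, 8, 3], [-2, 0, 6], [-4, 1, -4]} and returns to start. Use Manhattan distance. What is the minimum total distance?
60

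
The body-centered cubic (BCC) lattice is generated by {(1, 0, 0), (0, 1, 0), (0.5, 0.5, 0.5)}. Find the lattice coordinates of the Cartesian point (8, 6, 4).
4b₁ + 2b₂ + 8b₃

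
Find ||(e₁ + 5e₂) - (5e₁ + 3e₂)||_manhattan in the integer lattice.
6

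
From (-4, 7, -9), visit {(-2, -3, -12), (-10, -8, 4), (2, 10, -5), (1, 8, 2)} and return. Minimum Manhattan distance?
96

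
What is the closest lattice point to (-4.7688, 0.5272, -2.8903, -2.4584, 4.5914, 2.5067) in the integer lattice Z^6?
(-5, 1, -3, -2, 5, 3)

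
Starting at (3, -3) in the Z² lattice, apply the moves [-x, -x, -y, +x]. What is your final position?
(2, -4)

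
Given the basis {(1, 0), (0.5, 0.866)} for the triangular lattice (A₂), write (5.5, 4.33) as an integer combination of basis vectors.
3b₁ + 5b₂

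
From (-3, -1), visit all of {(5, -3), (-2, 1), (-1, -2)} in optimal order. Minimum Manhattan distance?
14
(one optimal route: (-3, -1) → (-2, 1) → (-1, -2) → (5, -3))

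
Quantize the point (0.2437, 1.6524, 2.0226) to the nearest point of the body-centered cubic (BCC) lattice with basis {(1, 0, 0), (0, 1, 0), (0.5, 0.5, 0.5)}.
(0, 2, 2)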